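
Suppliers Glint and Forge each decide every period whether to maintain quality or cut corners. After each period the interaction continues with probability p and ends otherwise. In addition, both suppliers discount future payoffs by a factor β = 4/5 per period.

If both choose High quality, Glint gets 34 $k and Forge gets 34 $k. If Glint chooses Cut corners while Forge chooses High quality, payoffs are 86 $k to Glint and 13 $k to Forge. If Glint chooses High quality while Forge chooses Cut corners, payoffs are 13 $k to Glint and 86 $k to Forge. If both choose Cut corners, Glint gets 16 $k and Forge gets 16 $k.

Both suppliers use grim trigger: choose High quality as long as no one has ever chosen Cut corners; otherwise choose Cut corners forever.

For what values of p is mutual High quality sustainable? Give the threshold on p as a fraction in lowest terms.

13/14

Expected continuation weight on next period's payoff is β·p = 4/5·p, which plays the role of the discount factor.
Cooperation requires 4/5·p ≥ (86−34)/(86−16) = 26/35, hence p ≥ 13/14.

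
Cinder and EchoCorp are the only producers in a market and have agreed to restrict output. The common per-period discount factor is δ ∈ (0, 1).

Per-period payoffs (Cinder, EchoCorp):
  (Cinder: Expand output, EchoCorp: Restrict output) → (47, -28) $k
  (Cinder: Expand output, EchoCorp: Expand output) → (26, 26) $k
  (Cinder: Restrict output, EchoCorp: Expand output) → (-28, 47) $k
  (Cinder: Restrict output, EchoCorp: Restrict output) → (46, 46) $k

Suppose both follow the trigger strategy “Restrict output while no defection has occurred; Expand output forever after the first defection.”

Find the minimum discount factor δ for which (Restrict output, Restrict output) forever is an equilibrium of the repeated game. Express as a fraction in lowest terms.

Under grim trigger the critical discount factor is (T−C)/(T−P) with T = 47, C = 46, P = 26.
δ* = (47−46)/(47−26) = 1/21.

1/21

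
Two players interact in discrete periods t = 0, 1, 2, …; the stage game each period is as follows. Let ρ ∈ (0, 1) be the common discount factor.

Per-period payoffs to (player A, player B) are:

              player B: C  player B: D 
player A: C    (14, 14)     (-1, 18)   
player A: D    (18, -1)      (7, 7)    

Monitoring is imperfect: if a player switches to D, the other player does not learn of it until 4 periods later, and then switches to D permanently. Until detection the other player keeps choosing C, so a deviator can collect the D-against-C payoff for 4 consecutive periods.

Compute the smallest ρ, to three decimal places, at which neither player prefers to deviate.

0.777

The best deviation is to choose D for all 4 undetected periods, earning 18 each, then 7 forever once detected.
Deviation value: 18(1−ρ^4)/(1−ρ) + 7ρ^4/(1−ρ); cooperation value: 14/(1−ρ).
IC: 14 ≥ 18(1−ρ^4) + 7ρ^4 = 18 − 11ρ^4.
So ρ^4 ≥ 4/11, giving ρ ≥ (4/11)^(1/4) ≈ 0.777.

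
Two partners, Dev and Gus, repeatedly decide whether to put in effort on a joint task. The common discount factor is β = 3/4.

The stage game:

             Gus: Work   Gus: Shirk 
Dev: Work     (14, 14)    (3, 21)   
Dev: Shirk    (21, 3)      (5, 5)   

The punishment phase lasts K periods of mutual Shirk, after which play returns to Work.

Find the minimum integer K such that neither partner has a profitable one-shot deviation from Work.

2

Need Σ_{k=1}^{K} β^k ≥ (21−14)/(14−5) = 0.7778 at β = 3/4.
At K = 1 the sum is 0.7500 < 0.7778; at K = 2 it is 1.3125 ≥ 0.7778.
So the minimum punishment length is K = 2.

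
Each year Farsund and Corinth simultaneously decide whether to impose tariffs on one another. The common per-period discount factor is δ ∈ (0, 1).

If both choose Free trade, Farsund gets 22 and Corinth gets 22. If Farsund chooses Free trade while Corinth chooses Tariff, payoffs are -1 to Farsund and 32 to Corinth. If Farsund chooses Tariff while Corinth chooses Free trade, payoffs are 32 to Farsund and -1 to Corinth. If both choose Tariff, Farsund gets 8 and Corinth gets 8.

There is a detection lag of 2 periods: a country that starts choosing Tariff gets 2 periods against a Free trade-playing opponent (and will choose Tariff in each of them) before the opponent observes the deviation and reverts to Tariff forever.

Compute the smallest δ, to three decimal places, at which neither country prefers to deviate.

Deviating for the 2 undetected periods gains 32−22 = 10 per period over cooperation, then loses 22−8 = 14 per period forever once punishment starts.
Gain: 10(1 + δ + … + δ^1); loss: 14·δ^2/(1−δ).
No profitable deviation ⇔ 10(1−δ^2) ≤ 14·δ^2, i.e. δ^2 ≥ 10/(10+14) = 5/12.
Hence δ ≥ (5/12)^(1/2) ≈ 0.645.

0.645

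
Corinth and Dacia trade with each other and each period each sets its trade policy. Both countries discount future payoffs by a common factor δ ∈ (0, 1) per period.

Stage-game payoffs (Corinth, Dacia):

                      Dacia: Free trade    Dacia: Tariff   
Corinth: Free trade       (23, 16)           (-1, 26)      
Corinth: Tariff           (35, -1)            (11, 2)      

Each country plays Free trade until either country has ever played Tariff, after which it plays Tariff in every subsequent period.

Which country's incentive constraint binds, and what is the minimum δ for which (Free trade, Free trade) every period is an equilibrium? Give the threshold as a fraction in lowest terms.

Corinth: cooperation gives 23 each period; deviation gives 35 once then 11 forever.
  23/(1−δ) ≥ 35 + 11δ/(1−δ) ⇒ δ ≥ 12/24 = 1/2.
Dacia: cooperation gives 16 each period; deviation gives 26 once then 2 forever.
  δ ≥ 10/24 = 5/12.
Both must hold, so the binding constraint is Corinth's: δ ≥ 1/2.

Corinth; δ ≥ 1/2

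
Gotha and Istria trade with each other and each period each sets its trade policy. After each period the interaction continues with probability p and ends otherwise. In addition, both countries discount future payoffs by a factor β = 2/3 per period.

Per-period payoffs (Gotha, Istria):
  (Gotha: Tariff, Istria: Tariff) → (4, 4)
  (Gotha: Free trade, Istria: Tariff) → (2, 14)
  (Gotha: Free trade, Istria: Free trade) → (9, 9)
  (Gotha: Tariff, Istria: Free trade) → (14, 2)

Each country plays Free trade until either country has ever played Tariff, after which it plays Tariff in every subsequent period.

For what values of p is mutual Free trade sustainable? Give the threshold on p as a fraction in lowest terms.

Expected continuation weight on next period's payoff is β·p = 2/3·p, which plays the role of the discount factor.
Cooperation requires 2/3·p ≥ (14−9)/(14−4) = 1/2, hence p ≥ 3/4.

3/4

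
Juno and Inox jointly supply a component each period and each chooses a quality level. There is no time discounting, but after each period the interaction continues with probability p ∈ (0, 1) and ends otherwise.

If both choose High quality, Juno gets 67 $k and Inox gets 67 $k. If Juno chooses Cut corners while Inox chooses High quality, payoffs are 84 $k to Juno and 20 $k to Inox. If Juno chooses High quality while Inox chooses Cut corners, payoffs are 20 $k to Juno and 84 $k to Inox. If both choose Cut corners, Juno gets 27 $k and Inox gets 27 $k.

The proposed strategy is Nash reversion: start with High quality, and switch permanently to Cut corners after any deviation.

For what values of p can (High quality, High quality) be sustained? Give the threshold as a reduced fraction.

Expected cooperation value is 67 + p·67 + p²·67 + … = 67/(1−p); deviation gives 84 + p·27/(1−p).
67 ≥ 84(1−p) + 27p ⇒ 57p ≥ 17 ⇒ p ≥ 17/57.

17/57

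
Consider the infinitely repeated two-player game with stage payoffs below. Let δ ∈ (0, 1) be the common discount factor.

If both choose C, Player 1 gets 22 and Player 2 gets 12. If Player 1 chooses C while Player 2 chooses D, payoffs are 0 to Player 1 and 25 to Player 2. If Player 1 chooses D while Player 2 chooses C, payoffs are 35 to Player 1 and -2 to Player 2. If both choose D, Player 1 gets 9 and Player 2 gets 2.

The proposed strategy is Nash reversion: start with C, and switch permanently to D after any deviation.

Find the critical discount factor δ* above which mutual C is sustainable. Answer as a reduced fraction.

Player 1's threshold: (35−22)/(35−9) = 1/2.
Player 2's threshold: (25−12)/(25−2) = 13/23.
1/2 < 13/23, so Player 2 binds and δ* = 13/23.

13/23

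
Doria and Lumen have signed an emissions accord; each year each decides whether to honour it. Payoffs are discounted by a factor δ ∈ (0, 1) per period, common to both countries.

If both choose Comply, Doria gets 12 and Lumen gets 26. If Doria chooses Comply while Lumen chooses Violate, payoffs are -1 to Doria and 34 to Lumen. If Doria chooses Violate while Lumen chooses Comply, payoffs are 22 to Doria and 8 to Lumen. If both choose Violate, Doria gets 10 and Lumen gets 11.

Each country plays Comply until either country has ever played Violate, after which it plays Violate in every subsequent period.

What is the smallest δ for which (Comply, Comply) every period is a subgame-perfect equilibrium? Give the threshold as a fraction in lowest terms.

For Doria: deviation gain 22−12 = 10, per-period punishment loss 12−10 = 2. IC gives δ ≥ 10/12 = 5/6.
For Lumen: gain 8, loss 15 per period, so δ ≥ 8/23.
The tighter constraint is Doria's, so cooperation needs δ ≥ 5/6.

5/6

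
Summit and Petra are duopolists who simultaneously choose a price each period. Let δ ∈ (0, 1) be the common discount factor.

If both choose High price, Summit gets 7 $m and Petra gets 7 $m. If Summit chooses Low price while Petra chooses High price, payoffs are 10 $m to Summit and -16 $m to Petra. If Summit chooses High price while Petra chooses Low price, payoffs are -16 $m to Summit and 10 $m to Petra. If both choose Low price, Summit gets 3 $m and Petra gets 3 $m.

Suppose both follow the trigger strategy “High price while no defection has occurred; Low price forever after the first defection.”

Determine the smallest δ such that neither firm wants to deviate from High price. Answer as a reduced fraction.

3/7

Under grim trigger the critical discount factor is (T−C)/(T−P) with T = 10, C = 7, P = 3.
δ* = (10−7)/(10−3) = 3/7.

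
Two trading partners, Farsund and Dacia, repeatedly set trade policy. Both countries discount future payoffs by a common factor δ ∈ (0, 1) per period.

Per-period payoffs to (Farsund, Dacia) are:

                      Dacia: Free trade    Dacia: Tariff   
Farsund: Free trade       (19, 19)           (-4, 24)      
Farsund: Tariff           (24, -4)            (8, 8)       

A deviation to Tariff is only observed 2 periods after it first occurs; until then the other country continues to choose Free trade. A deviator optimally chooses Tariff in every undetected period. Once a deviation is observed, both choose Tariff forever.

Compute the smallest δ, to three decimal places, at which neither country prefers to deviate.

A deviator earns 24 for 2 periods, then 8 forever; cooperating earns 19 forever. Multiplying the IC by (1−δ):
19 ≥ 24(1−δ^2) + 8δ^2, so 16·δ^2 ≥ 5 and δ^2 ≥ 5/16.
δ ≥ (5/16)^(1/2) ≈ 0.559.

0.559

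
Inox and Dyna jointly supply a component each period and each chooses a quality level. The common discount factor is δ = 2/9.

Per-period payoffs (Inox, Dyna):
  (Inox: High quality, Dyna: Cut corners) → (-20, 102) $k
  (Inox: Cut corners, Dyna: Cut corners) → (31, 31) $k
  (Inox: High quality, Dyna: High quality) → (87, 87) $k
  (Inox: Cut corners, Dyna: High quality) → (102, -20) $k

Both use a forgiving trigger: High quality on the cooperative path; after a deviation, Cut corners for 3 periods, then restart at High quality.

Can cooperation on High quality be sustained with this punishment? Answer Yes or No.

Yes

A one-shot deviation gives 102 now, then 31 for 3 periods, then back to 87.
Gain from deviating: (102−87) today; loss: (87−31) in each of the next 3 periods.
No-deviation condition: (87−31)(δ+…+δ^3) ≥ 102−87, i.e. δ+…+δ^3 ≥ 15/56.
At δ = 2/9: δ+…+δ^3 = 0.2826 ≥ 0.2679.
So cooperation is sustainable.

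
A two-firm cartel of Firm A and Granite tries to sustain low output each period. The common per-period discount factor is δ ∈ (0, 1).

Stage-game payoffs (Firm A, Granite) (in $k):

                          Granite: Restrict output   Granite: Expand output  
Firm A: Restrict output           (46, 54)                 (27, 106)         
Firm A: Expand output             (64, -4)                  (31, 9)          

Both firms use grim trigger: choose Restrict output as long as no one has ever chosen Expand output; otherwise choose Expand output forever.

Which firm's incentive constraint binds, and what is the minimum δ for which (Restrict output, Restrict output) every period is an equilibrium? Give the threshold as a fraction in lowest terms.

For Firm A: deviation gain 64−46 = 18, per-period punishment loss 46−31 = 15. IC gives δ ≥ 18/33 = 6/11.
For Granite: gain 52, loss 45 per period, so δ ≥ 52/97.
The tighter constraint is Firm A's, so cooperation needs δ ≥ 6/11.

Firm A; δ ≥ 6/11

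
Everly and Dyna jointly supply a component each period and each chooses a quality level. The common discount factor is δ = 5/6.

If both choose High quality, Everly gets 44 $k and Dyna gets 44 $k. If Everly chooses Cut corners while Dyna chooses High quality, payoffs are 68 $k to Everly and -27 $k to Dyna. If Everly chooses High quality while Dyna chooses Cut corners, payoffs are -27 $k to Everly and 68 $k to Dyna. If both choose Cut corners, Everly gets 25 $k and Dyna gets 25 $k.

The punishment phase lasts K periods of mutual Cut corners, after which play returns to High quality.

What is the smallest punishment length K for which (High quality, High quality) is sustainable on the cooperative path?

IC: δ(1−δ^K)/(1−δ) ≥ (68−44)/(44−25) = 24/19.
With δ = 5/6: need 1 − δ^K ≥ 24/19·(1−5/6)/(5/6), i.e. δ^K ≤ 0.7474.
Since (5/6)^1 = 0.8333 and (5/6)^2 = 0.6944, the smallest such K is 2.

2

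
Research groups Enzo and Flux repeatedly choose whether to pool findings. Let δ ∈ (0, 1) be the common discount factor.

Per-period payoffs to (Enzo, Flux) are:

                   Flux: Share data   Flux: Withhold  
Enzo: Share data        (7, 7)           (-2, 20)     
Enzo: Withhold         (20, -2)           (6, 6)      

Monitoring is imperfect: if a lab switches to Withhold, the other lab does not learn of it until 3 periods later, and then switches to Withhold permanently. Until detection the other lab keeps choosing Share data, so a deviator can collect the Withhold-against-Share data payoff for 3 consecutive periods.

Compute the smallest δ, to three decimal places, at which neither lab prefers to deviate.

0.976

Deviating for the 3 undetected periods gains 20−7 = 13 per period over cooperation, then loses 7−6 = 1 per period forever once punishment starts.
Gain: 13(1 + δ + … + δ^2); loss: 1·δ^3/(1−δ).
No profitable deviation ⇔ 13(1−δ^3) ≤ 1·δ^3, i.e. δ^3 ≥ 13/(13+1) = 13/14.
Hence δ ≥ (13/14)^(1/3) ≈ 0.976.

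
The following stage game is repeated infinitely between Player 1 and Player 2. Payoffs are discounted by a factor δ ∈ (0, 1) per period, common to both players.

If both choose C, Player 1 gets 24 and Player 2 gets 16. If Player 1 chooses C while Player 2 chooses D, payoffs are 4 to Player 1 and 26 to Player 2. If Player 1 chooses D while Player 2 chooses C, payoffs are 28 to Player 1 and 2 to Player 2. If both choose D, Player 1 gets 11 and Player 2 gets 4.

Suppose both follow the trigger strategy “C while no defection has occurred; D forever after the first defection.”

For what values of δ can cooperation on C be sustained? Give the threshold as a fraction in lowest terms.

5/11

For Player 1: deviation gain 28−24 = 4, per-period punishment loss 24−11 = 13. IC gives δ ≥ 4/17.
For Player 2: gain 10, loss 12 per period, so δ ≥ 10/22 = 5/11.
The tighter constraint is Player 2's, so cooperation needs δ ≥ 5/11.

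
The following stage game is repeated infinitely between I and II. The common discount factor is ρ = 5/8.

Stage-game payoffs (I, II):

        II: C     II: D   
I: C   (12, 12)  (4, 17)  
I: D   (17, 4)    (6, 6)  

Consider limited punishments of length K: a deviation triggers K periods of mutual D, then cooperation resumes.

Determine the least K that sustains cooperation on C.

2

No profitable deviation requires (12−6)(ρ+…+ρ^K) ≥ 17−12, i.e. ρ+…+ρ^K ≥ 5/6 ≈ 0.8333.
With ρ = 5/8, the partial sums are K=1: 0.6250, K=2: 1.0156.
K = 2 is the first length at which the sum reaches 0.8333.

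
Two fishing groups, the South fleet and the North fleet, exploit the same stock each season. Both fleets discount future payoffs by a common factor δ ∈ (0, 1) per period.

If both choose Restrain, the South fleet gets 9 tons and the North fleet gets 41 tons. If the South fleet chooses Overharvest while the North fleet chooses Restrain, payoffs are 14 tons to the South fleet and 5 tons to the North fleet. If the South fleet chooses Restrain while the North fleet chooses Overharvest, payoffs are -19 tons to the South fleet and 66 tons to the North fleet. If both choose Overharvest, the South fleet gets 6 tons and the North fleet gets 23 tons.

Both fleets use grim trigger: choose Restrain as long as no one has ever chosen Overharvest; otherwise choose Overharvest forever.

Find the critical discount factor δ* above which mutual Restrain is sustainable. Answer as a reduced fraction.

5/8

the South fleet: cooperation gives 9 each period; deviation gives 14 once then 6 forever.
  9/(1−δ) ≥ 14 + 6δ/(1−δ) ⇒ δ ≥ 5/8.
the North fleet: cooperation gives 41 each period; deviation gives 66 once then 23 forever.
  δ ≥ 25/43.
Both must hold, so the binding constraint is the South fleet's: δ ≥ 5/8.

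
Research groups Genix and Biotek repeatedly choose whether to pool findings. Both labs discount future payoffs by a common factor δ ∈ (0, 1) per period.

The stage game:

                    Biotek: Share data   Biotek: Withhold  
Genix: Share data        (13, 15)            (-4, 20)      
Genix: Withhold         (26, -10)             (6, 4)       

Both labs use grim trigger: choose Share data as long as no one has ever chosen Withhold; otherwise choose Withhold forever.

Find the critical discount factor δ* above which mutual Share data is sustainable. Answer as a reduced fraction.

13/20

Genix: cooperation gives 13 each period; deviation gives 26 once then 6 forever.
  13/(1−δ) ≥ 26 + 6δ/(1−δ) ⇒ δ ≥ 13/20.
Biotek: cooperation gives 15 each period; deviation gives 20 once then 4 forever.
  δ ≥ 5/16.
Both must hold, so the binding constraint is Genix's: δ ≥ 13/20.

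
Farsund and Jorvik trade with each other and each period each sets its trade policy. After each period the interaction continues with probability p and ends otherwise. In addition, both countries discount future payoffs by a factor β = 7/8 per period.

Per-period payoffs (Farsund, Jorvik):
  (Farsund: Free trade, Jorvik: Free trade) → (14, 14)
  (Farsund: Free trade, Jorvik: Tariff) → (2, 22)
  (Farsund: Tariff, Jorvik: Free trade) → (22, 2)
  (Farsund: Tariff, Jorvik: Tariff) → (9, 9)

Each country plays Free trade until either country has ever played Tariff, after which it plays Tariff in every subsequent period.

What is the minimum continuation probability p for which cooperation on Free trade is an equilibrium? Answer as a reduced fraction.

Expected continuation weight on next period's payoff is β·p = 7/8·p, which plays the role of the discount factor.
Cooperation requires 7/8·p ≥ (22−14)/(22−9) = 8/13, hence p ≥ 64/91.

64/91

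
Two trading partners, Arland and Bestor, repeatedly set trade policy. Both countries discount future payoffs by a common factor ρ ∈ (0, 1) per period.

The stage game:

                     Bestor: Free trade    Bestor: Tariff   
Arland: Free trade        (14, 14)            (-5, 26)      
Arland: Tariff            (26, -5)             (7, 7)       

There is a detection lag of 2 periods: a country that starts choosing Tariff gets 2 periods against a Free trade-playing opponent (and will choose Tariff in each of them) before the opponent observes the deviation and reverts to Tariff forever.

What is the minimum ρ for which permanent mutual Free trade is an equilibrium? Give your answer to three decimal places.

0.795

A deviator earns 26 for 2 periods, then 7 forever; cooperating earns 14 forever. Multiplying the IC by (1−ρ):
14 ≥ 26(1−ρ^2) + 7ρ^2, so 19·ρ^2 ≥ 12 and ρ^2 ≥ 12/19.
ρ ≥ (12/19)^(1/2) ≈ 0.795.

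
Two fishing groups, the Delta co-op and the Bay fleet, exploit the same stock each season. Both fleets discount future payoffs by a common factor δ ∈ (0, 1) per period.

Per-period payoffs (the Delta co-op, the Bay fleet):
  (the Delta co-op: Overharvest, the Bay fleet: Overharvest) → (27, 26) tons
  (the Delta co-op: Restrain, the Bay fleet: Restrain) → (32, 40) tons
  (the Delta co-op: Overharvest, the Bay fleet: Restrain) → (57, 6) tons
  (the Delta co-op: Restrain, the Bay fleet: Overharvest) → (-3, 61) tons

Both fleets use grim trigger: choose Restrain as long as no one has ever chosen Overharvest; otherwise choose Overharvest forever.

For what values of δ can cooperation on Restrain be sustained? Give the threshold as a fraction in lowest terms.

5/6

For the Delta co-op: deviation gain 57−32 = 25, per-period punishment loss 32−27 = 5. IC gives δ ≥ 25/30 = 5/6.
For the Bay fleet: gain 21, loss 14 per period, so δ ≥ 21/35 = 3/5.
The tighter constraint is the Delta co-op's, so cooperation needs δ ≥ 5/6.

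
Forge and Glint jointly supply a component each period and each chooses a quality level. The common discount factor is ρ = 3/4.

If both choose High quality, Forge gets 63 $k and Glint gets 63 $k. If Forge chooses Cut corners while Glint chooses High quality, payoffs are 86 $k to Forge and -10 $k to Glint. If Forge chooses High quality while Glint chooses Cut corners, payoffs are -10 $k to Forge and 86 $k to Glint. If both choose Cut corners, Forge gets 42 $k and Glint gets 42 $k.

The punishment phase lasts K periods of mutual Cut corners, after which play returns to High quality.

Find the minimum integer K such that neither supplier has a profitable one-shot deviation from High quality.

IC: ρ(1−ρ^K)/(1−ρ) ≥ (86−63)/(63−42) = 23/21.
With ρ = 3/4: need 1 − ρ^K ≥ 23/21·(1−3/4)/(3/4), i.e. ρ^K ≤ 0.6349.
Since (3/4)^1 = 0.7500 and (3/4)^2 = 0.5625, the smallest such K is 2.

2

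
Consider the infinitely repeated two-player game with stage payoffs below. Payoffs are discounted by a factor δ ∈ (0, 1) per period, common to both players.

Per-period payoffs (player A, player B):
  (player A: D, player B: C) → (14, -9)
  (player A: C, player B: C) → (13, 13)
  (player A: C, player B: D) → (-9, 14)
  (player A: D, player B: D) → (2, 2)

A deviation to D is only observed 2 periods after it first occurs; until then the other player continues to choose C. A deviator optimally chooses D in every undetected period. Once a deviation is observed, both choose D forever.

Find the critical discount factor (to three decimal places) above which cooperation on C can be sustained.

Deviating for the 2 undetected periods gains 14−13 = 1 per period over cooperation, then loses 13−2 = 11 per period forever once punishment starts.
Gain: 1(1 + δ + … + δ^1); loss: 11·δ^2/(1−δ).
No profitable deviation ⇔ 1(1−δ^2) ≤ 11·δ^2, i.e. δ^2 ≥ 1/(1+11) = 1/12.
Hence δ ≥ (1/12)^(1/2) ≈ 0.289.

0.289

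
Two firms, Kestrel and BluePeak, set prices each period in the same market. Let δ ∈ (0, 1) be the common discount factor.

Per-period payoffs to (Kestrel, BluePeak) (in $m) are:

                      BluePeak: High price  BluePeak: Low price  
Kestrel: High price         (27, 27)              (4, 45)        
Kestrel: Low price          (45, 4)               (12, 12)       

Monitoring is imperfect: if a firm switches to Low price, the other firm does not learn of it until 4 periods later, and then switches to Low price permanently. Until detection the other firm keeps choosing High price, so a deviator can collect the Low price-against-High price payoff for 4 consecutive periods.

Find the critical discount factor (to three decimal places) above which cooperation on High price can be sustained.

0.859

A deviator earns 45 for 4 periods, then 12 forever; cooperating earns 27 forever. Multiplying the IC by (1−δ):
27 ≥ 45(1−δ^4) + 12δ^4, so 33·δ^4 ≥ 18 and δ^4 ≥ 6/11.
δ ≥ (6/11)^(1/4) ≈ 0.859.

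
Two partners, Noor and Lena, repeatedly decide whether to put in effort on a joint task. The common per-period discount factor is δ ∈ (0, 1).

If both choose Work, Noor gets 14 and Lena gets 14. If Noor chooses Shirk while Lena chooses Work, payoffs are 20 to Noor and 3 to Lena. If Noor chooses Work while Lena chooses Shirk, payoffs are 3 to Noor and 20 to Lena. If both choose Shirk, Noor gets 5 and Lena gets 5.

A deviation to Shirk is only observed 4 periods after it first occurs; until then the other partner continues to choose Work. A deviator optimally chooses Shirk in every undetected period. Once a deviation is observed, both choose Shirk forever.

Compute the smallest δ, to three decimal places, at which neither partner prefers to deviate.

0.795

The best deviation is to choose Shirk for all 4 undetected periods, earning 20 each, then 5 forever once detected.
Deviation value: 20(1−δ^4)/(1−δ) + 5δ^4/(1−δ); cooperation value: 14/(1−δ).
IC: 14 ≥ 20(1−δ^4) + 5δ^4 = 20 − 15δ^4.
So δ^4 ≥ 6/15 = 2/5, giving δ ≥ (2/5)^(1/4) ≈ 0.795.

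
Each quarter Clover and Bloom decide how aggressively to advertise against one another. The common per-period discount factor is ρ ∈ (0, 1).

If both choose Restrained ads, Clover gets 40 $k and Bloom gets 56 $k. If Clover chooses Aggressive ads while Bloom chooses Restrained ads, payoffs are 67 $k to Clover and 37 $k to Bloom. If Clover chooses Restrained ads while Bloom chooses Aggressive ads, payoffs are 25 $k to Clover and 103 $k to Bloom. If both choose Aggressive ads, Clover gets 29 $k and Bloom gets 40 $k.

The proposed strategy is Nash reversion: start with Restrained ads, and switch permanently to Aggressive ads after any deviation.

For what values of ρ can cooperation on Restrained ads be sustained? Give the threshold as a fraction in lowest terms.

Clover: cooperation gives 40 each period; deviation gives 67 once then 29 forever.
  40/(1−ρ) ≥ 67 + 29ρ/(1−ρ) ⇒ ρ ≥ 27/38.
Bloom: cooperation gives 56 each period; deviation gives 103 once then 40 forever.
  ρ ≥ 47/63.
Both must hold, so the binding constraint is Bloom's: ρ ≥ 47/63.

47/63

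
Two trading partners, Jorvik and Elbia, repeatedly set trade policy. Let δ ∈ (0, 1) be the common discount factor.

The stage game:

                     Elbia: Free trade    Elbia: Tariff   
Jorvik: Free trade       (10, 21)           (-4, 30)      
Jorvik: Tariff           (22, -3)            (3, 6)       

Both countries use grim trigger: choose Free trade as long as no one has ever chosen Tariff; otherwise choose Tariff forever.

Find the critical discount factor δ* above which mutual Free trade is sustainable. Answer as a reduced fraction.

12/19

Jorvik's threshold: (22−10)/(22−3) = 12/19.
Elbia's threshold: (30−21)/(30−6) = 3/8.
12/19 > 3/8, so Jorvik binds and δ* = 12/19.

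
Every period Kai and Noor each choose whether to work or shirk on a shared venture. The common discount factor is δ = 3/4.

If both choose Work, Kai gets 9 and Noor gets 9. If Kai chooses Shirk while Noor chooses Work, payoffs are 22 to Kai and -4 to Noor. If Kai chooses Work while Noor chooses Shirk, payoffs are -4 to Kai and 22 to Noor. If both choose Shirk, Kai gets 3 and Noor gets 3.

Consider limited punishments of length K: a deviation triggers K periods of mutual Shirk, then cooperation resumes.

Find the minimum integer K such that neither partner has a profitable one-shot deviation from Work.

5

No profitable deviation requires (9−3)(δ+…+δ^K) ≥ 22−9, i.e. δ+…+δ^K ≥ 13/6 ≈ 2.1667.
With δ = 3/4, the partial sums are K=1: 0.7500, K=2: 1.3125, K=3: 1.7344, K=4: 2.0508, K=5: 2.2881.
K = 5 is the first length at which the sum reaches 2.1667.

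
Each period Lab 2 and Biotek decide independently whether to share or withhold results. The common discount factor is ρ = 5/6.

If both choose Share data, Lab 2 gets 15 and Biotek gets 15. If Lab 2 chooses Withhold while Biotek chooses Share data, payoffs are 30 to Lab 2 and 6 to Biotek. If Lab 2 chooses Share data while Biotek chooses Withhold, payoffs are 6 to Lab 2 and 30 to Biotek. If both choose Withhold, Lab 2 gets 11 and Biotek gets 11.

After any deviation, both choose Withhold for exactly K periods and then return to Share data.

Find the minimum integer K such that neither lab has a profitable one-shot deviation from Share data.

8

Need Σ_{k=1}^{K} ρ^k ≥ (30−15)/(15−11) = 3.7500 at ρ = 5/6.
At K = 7 the sum is 3.6046 < 3.7500; at K = 8 it is 3.8372 ≥ 3.7500.
So the minimum punishment length is K = 8.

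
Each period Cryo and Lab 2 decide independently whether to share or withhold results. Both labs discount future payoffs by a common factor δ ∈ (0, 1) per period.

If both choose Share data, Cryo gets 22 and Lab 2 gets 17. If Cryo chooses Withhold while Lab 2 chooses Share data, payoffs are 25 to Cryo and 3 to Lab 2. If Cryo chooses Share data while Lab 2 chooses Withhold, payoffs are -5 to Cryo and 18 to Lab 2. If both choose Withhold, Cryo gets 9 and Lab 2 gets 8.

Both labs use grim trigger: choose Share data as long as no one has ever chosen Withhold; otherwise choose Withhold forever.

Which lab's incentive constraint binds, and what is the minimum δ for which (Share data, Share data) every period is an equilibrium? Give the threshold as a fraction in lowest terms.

For Cryo: deviation gain 25−22 = 3, per-period punishment loss 22−9 = 13. IC gives δ ≥ 3/16.
For Lab 2: gain 1, loss 9 per period, so δ ≥ 1/10.
The tighter constraint is Cryo's, so cooperation needs δ ≥ 3/16.

Cryo; δ ≥ 3/16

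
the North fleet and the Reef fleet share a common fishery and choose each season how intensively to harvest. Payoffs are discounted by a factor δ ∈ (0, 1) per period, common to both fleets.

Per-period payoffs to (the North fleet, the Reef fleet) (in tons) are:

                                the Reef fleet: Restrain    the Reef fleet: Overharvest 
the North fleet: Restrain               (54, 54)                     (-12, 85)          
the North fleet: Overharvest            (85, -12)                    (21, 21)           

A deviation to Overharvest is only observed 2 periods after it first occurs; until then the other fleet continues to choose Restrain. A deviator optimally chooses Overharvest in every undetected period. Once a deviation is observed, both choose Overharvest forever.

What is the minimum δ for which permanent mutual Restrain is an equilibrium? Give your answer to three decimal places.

Deviating for the 2 undetected periods gains 85−54 = 31 per period over cooperation, then loses 54−21 = 33 per period forever once punishment starts.
Gain: 31(1 + δ + … + δ^1); loss: 33·δ^2/(1−δ).
No profitable deviation ⇔ 31(1−δ^2) ≤ 33·δ^2, i.e. δ^2 ≥ 31/(31+33) = 31/64.
Hence δ ≥ (31/64)^(1/2) ≈ 0.696.

0.696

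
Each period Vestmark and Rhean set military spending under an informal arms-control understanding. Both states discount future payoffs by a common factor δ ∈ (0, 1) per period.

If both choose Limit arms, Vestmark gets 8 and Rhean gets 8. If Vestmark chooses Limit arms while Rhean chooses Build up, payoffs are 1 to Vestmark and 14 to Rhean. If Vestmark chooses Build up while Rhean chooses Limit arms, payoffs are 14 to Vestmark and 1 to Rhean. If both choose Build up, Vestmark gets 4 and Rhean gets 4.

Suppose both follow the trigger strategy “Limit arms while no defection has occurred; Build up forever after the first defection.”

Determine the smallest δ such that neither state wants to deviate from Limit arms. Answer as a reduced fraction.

One-period gain from deviating is 14 − 8 = 6. The loss is 8 − 4 = 4 in every subsequent period, with present value 4·δ/(1−δ).
Deviation is unprofitable when 4·δ/(1−δ) ≥ 6, i.e. δ/(1−δ) ≥ 3/2.
Equivalently δ ≥ 6/(6+4) = 3/5.

3/5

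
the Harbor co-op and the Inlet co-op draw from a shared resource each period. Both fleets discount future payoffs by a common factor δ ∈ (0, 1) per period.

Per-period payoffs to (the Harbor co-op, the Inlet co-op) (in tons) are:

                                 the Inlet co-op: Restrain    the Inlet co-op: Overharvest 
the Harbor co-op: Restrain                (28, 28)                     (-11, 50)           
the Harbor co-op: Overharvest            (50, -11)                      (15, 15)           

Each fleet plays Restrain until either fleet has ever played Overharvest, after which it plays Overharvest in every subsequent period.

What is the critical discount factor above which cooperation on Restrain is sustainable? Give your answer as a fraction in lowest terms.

22/35

28/(1−δ) ≥ 50 + 15δ/(1−δ)
28 ≥ 50 − 35δ
δ ≥ 22/35.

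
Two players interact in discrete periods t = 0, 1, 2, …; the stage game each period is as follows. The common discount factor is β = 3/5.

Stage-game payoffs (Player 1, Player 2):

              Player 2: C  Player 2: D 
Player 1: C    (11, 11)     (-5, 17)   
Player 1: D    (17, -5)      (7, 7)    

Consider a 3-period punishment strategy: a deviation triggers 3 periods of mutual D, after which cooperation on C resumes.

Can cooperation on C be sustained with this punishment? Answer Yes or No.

IC: β+…+β^3 ≥ (17−11)/(11−7) = 3/2.
At β = 3/5: partial sum = 1.1760 < 1.5000. Cooperation not sustainable.

No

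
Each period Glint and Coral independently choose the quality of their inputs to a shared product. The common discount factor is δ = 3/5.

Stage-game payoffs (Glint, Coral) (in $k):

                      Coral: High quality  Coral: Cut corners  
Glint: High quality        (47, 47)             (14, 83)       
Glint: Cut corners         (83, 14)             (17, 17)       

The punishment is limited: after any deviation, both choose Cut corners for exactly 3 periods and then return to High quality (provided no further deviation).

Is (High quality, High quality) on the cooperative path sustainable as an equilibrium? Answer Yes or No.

Comparing payoff streams over the 4 periods until play realigns: cooperate → 47(1+δ+…+δ^3); deviate → 83 + 17(δ+…+δ^3).
Cooperation is sustained iff (47−17)(δ+…+δ^3) ≥ 83−47.
δ+…+δ^3 = 3/5·(1−(3/5)^3)/(1−3/5) = 1.1760, and (83−47)/(47−17) = 1.2000.
1.1760 < 1.2000, so cooperation is not sustainable.

No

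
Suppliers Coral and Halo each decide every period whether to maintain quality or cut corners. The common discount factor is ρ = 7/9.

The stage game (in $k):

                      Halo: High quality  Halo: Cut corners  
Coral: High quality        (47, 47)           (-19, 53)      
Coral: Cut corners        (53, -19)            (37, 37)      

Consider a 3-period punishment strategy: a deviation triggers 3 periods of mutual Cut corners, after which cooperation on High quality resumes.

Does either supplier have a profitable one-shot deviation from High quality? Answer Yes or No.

A one-shot deviation gives 53 now, then 37 for 3 periods, then back to 47.
Gain from deviating: (53−47) today; loss: (47−37) in each of the next 3 periods.
No-deviation condition: (47−37)(ρ+…+ρ^3) ≥ 53−47, i.e. ρ+…+ρ^3 ≥ 3/5.
At ρ = 7/9: ρ+…+ρ^3 = 1.8532 ≥ 0.6000.
So cooperation is sustainable.

No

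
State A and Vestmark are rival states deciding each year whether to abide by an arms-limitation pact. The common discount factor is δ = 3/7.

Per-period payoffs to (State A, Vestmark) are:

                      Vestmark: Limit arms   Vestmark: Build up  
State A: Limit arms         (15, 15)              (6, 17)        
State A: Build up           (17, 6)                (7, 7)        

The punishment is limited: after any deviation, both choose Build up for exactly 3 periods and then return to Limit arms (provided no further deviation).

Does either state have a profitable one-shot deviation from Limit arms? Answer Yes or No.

IC: δ+…+δ^3 ≥ (17−15)/(15−7) = 1/4.
At δ = 3/7: partial sum = 0.6910 ≥ 0.2500. Cooperation sustainable.

No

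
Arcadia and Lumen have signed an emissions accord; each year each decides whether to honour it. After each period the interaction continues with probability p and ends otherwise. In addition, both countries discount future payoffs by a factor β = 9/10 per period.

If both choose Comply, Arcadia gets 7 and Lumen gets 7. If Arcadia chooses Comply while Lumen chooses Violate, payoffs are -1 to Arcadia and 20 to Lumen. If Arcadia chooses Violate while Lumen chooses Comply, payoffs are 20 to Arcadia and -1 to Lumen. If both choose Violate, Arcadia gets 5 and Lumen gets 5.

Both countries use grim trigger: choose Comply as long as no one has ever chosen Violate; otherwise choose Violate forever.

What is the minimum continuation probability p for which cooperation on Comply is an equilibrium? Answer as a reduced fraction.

26/27

Expected continuation weight on next period's payoff is β·p = 9/10·p, which plays the role of the discount factor.
Cooperation requires 9/10·p ≥ (20−7)/(20−5) = 13/15, hence p ≥ 26/27.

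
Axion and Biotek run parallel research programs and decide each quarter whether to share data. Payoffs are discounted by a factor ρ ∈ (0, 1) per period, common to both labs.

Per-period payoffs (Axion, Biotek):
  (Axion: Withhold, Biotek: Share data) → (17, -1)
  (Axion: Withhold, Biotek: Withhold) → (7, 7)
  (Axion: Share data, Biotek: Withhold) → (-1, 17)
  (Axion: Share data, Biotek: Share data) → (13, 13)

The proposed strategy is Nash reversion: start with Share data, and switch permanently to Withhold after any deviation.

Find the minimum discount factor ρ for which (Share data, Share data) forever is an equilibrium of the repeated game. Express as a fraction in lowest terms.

2/5

Cooperation forever yields 13 each period: 13/(1−ρ).
Deviating yields 17 once, then 7 forever: 17 + 7ρ/(1−ρ).
No profitable deviation requires 13/(1−ρ) ≥ 17 + 7ρ/(1−ρ).
Multiplying by (1−ρ): 13 ≥ 17(1−ρ) + 7ρ = 17 − 10ρ.
So 10ρ ≥ 4, i.e. ρ ≥ 4/10 = 2/5.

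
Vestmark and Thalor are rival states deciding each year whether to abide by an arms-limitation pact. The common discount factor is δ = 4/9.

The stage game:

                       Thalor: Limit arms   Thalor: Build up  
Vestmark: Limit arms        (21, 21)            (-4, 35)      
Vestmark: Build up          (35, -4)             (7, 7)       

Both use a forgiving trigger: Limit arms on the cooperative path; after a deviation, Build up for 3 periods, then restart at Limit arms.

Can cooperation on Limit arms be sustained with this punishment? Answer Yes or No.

IC: δ+…+δ^3 ≥ (35−21)/(21−7) = 1.
At δ = 4/9: partial sum = 0.7298 < 1.0000. Cooperation not sustainable.

No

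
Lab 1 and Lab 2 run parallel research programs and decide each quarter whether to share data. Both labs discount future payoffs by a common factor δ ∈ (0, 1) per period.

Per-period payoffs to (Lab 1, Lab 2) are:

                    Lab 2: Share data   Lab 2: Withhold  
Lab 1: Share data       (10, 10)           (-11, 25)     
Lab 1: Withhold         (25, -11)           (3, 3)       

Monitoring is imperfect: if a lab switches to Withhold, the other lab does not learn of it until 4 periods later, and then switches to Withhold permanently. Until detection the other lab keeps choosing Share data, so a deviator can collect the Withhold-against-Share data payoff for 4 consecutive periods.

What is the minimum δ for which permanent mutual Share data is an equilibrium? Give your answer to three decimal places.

The best deviation is to choose Withhold for all 4 undetected periods, earning 25 each, then 3 forever once detected.
Deviation value: 25(1−δ^4)/(1−δ) + 3δ^4/(1−δ); cooperation value: 10/(1−δ).
IC: 10 ≥ 25(1−δ^4) + 3δ^4 = 25 − 22δ^4.
So δ^4 ≥ 15/22, giving δ ≥ (15/22)^(1/4) ≈ 0.909.

0.909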